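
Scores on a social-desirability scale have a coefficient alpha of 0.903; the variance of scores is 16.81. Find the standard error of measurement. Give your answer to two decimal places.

1.28

σ = 16.81^(1/2) = 4.100
SEM = 4.100 × √(1 − 0.903) = 4.100 × √0.097 ≈ 4.100 × 0.311 ≈ 1.277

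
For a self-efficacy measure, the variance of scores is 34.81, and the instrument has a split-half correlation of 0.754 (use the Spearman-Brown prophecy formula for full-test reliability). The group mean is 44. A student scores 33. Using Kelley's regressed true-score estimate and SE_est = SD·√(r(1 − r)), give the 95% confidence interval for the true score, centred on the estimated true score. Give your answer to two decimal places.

σ = 34.81^(1/2) = 5.900
Spearman-Brown: r = 2(0.754) / (1 + 0.754) = 1.508 / 1.754 ≈ 0.860
T̂ = 0.860(33) + 0.140(44) ≈ 34.543
SE_est = 5.900·√[r(1 − r)] ≈ 2.049
CI = 34.543 ± 1.96 * 2.049 → [30.527, 38.558]

[30.53, 38.56]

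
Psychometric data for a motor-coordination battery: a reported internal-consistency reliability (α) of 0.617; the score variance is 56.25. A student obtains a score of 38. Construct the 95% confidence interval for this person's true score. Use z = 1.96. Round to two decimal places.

σ = 56.25^(1/2) = 7.5000
The standard error of measurement is 7.5000·√(1 − 0.6170) ≈ 7.5000·0.6189 ≈ 4.6415.
Margin = 1.96 · 4.6415 ≈ 9.0974
Interval: (28.9026, 47.0974)

[28.90, 47.10]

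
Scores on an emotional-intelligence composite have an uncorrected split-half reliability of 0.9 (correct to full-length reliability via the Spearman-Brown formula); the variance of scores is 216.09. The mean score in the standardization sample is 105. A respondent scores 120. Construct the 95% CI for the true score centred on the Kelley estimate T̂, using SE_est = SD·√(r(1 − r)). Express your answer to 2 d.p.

[112.78, 125.64]

SD = √216.09 ≈ 14.700
Spearman-Brown: r = 2(0.9) / (1 + 0.9) = 1.800 / 1.900 ≈ 0.947
Estimated true score = 0.947*120 + (1 − 0.947)*105 ≈ 119.211
SE_est = SD * √(r(1 − r)) = 14.700 * √0.050 ≈ 14.700 * 0.223 ≈ 3.282
CI = 119.211 ± 1.96 * 3.282 → [112.777, 125.644]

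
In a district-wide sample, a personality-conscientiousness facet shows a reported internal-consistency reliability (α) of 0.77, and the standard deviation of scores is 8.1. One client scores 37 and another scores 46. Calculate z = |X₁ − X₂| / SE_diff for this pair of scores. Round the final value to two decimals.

1.64

SEM = 8.1000 · √(1 − 0.7700) = 8.1000 · √0.2300 ≈ 8.1000 · 0.4796 ≈ 3.8846
SE_diff = SEM · √2 ≈ 3.8846 · 1.4142 ≈ 5.4937
z = |37 − 46| / 5.4937 = 9 / 5.4937 ≈ 1.6382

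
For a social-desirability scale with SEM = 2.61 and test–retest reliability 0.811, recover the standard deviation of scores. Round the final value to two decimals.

σ = SEM·(1 − r)^(−1/2) ≈ 2.61·2.3002 ≈ 6.0036

6.00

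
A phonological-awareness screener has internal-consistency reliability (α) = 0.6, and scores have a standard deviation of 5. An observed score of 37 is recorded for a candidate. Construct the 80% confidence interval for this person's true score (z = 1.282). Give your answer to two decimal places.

[32.95, 41.05]

SEM = 5.0000 × √(1 − 0.6000) = 5.0000 × √0.4000 ≈ 5.0000 × 0.6325 ≈ 3.1623
Margin = 1.282 × 3.1623 ≈ 4.0540
CI = 37 ± 4.0540 → [32.9460, 41.0540]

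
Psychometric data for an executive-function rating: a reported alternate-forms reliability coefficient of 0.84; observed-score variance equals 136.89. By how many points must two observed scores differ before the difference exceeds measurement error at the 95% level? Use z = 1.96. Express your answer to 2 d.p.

SD = √136.89 = 11.700
SEM = 11.700 × √(1 − 0.840) = 11.700 × √0.160 ≈ 11.700 × 0.400 ≈ 4.680
Standard error of the difference = 4.680·√2 ≈ 6.619
Smallest detectable difference = 1.96×6.619 ≈ 12.972

12.97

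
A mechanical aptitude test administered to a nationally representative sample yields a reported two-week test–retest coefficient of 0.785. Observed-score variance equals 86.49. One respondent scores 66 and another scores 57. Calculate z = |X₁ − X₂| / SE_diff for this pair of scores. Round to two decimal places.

σ = 86.49^(1/2) = 9.300
The standard error of measurement is 9.300×√(1 − 0.785) ≃ 9.300×0.464 ≃ 4.312.
SE_diff = SEM × √2 ≃ 4.312 × 1.414 ≃ 6.098
z = 9 / 6.098 ≃ 1.476

1.48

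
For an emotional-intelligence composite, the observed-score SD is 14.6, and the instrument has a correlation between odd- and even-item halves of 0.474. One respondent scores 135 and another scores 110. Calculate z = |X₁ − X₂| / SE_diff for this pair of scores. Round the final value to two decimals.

2.03

Full-length reliability (Spearman-Brown) = 2(0.474)/(1+0.474) ≈ 0.643
SEM = 14.600 · √(1 − 0.643) = 14.600 · √0.357 ≈ 14.600 · 0.597 ≈ 8.722
SE_diff = SEM · √2 ≈ 8.722 · 1.414 ≈ 12.334
z = |135 − 110| / 12.334 = 25 / 12.334 ≈ 2.027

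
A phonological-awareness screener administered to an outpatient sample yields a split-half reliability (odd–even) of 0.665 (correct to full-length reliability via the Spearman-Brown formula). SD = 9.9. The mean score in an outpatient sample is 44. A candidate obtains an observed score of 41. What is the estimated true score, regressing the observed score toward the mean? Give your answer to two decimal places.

41.60

Full-length reliability (Spearman-Brown) = 2(0.665)/(1+0.665) ≈ 0.799
Estimated true score = 0.799·41 + (1 − 0.799)·44 ≈ 41.604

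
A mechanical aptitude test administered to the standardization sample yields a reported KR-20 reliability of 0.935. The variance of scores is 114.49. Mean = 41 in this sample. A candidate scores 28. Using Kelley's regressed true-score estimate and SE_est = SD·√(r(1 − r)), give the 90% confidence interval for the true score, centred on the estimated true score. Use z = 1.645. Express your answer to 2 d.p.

[24.51, 33.18]

SD = √114.49 ≃ 10.700
Estimated true score = 0.935·28 + (1 − 0.935)·41 ≃ 28.845
SE_est = SD · √(r(1 − r)) = 10.700 · √0.061 ≃ 10.700 · 0.247 ≃ 2.638
CI = 28.845 ± 1.645 · 2.638 → [24.506, 33.184]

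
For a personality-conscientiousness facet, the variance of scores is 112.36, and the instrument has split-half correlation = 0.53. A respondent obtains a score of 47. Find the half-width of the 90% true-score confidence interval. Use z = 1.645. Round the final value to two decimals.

SD = √112.36 ≈ 10.6000
Spearman-Brown: r = 2(0.53) / (1 + 0.53) = 1.0600 / 1.5300 ≈ 0.6928
SEM = 10.6000 × √(1 − 0.6928) = 10.6000 × √0.3072 ≈ 10.6000 × 0.5542 ≈ 5.8750
1.645 × SEM ≈ 9.6644

9.66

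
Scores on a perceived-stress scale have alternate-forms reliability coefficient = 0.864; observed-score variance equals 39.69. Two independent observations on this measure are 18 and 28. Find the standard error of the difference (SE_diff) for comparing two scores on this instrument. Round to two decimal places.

SD = √39.69 ≈ 6.300
SEM = 6.300·√(1 − 0.864) ≈ 2.323
Standard error of the difference = 2.323·√2 ≈ 3.286

3.29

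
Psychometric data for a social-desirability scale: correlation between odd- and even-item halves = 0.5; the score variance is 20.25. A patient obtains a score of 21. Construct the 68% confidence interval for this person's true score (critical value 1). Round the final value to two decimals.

SD = √20.25 ≈ 4.5000
r_full = 2·0.5 / (1 + 0.5) ≈ 0.6667
SEM = 4.5000*√(1 − 0.6667) ≈ 2.5981
Half-width = 1*2.5981 ≈ 2.5981
68% CI: 21 ± 2.5981 = [18.4019, 23.5981]

[18.40, 23.60]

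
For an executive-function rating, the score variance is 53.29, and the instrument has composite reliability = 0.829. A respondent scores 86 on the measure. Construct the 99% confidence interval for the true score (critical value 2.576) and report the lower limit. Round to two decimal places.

SD = √53.29 ≈ 7.3000
SEM = 7.3000 × √(1 − 0.8290) = 7.3000 × √0.1710 ≈ 7.3000 × 0.4135 ≈ 3.0187
Half-width = 2.576×3.0187 ≈ 7.7762
Lower limit = 86 − 7.7762 ≈ 78.2238

78.22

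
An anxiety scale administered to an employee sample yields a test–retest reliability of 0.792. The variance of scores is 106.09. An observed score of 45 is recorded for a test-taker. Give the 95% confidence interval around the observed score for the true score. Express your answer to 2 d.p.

σ = 106.09^(1/2) = 10.3000
SEM = 10.3000×√(1 − 0.7920) ≃ 4.6975
1.96 × SEM ≃ 9.2071
95% CI: 45 ± 9.2071 = [35.7929, 54.2071]

[35.79, 54.21]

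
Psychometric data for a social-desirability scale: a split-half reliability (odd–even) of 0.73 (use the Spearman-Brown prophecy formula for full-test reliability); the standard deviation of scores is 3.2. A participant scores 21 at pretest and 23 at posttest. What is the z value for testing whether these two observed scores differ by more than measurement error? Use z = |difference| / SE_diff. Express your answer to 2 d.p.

1.12

Full-length reliability (Spearman-Brown) = 2(0.73)/(1+0.73) ≈ 0.8439
SEM = 3.2000×√(1 − 0.8439) ≈ 1.2642
Standard error of the difference = 1.2642·√2 ≈ 1.7878
z = 2 / 1.7878 ≈ 1.1187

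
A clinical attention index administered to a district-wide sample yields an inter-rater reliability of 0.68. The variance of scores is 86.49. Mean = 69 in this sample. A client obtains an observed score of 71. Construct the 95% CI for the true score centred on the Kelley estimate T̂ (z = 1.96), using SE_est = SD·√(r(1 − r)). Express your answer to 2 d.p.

[61.86, 78.86]

SD = √86.49 ≃ 9.300
Estimated true score = 0.680×71 + (1 − 0.680)×69 ≃ 70.360
SE_est = 9.300·√[r(1 − r)] ≃ 4.338
CI = 70.360 ± 1.96 × 4.338 → [61.857, 78.863]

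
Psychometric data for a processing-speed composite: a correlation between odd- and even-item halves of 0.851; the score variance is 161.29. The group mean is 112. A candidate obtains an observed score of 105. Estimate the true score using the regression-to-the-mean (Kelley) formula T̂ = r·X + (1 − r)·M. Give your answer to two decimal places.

105.56

Spearman-Brown: r = 2(0.851) / (1 + 0.851) = 1.7020 / 1.8510 ≈ 0.9195
Estimated true score = 0.9195*105 + (1 − 0.9195)*112 ≈ 105.5635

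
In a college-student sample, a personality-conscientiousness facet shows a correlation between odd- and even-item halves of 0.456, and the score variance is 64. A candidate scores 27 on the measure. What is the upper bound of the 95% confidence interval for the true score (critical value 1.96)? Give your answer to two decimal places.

SD = √64 ≈ 8.00000
r_full = 2·0.456 / (1 + 0.456) ≈ 0.62637
SEM = 8.00000 * √(1 − 0.62637) = 8.00000 * √0.37363 ≈ 8.00000 * 0.61125 ≈ 4.89000
Margin = 1.96 * 4.89000 ≈ 9.58440
Upper bound: 27 + 9.58440 = 36.58440

36.58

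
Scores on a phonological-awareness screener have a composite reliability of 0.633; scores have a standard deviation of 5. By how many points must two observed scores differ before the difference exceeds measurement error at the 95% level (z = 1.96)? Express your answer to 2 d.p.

8.40

SEM = 5.0000 · √(1 − 0.6330) = 5.0000 · √0.3670 ≈ 5.0000 · 0.6058 ≈ 3.0290
SE_diff = √2 · SEM ≈ 4.2837
Minimum reliable difference = 1.96 · SE_diff ≈ 1.96 · 4.2837 ≈ 8.3960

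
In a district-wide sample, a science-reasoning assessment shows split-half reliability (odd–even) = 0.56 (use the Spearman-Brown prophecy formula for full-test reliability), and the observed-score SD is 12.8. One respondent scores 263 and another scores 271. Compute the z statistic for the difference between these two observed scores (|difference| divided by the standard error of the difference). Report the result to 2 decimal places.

r_full = 2·0.56 / (1 + 0.56) ≃ 0.7179
The standard error of measurement is 12.8000×√(1 − 0.7179) ≃ 12.8000×0.5311 ≃ 6.7979.
SE_diff = √2 × SEM ≃ 9.6137
z = |263 − 271| / 9.6137 = 8 / 9.6137 ≃ 0.8321

0.83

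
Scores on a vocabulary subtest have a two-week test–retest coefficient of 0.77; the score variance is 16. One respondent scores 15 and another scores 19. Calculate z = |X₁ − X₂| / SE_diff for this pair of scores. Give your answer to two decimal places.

σ = 16^(1/2) = 4.000
SEM = 4.000 * √(1 − 0.770) = 4.000 * √0.230 ≈ 4.000 * 0.480 ≈ 1.918
Standard error of the difference = 1.918·√2 ≈ 2.713
z = 4 / 2.713 ≈ 1.474

1.47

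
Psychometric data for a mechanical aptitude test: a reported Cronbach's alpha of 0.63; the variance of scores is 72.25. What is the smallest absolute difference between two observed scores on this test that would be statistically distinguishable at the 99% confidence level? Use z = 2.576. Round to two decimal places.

18.84

SD = √72.25 = 8.5000
SEM = 8.5000 × √(1 − 0.6300) = 8.5000 × √0.3700 ≃ 8.5000 × 0.6083 ≃ 5.1703
SE_diff = √2 × SEM ≃ 7.3120
Smallest detectable difference = 2.576×7.3120 ≃ 18.8357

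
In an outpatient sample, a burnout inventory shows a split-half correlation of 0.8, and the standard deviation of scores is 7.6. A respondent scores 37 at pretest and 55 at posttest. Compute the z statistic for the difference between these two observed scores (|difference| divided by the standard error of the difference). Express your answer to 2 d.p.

Spearman-Brown: r = 2(0.8) / (1 + 0.8) = 1.6000 / 1.8000 ≃ 0.8889
SEM = 7.6000 × √(1 − 0.8889) = 7.6000 × √0.1111 ≃ 7.6000 × 0.3333 ≃ 2.5333
Standard error of the difference = 2.5333·√2 ≃ 3.5827
z = |37 − 55| / 3.5827 = 18 / 3.5827 ≃ 5.0242

5.02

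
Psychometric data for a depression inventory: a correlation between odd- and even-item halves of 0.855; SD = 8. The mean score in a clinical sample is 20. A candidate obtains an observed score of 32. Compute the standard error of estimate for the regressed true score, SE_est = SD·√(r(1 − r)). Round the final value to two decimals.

Spearman-Brown: r = 2(0.855) / (1 + 0.855) = 1.7100 / 1.8550 ≈ 0.9218
SE_est = SD · √(r(1 − r)) = 8.0000 · √0.0721 ≈ 8.0000 · 0.2684 ≈ 2.1475

2.15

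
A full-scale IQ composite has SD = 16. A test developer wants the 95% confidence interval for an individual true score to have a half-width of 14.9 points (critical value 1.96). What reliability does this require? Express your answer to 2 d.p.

SEM needed = half-width / z = 14.9/1.96 ≈ 7.6020
Required reliability = 1 − (SEM/SD)² = 1 − 0.2257 ≈ 0.7743

0.77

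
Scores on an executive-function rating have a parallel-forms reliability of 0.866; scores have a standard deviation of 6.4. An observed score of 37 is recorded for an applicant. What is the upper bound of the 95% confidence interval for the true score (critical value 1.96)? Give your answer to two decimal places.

SEM = 6.40000*√(1 − 0.86600) ≈ 2.34278
Margin = 1.96 * 2.34278 ≈ 4.59186
Upper limit = 37 + 4.59186 ≈ 41.59186

41.59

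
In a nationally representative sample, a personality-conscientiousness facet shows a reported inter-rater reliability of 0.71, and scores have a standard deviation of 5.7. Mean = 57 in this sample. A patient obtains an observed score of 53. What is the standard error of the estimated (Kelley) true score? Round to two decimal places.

SE_est = 5.7000·√[r(1 − r)] ≈ 2.5864

2.59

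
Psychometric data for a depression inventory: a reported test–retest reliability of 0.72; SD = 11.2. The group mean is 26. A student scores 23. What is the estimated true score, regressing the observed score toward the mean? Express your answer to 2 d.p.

23.84

T̂ = 0.7200(23) + 0.2800(26) ≈ 23.8400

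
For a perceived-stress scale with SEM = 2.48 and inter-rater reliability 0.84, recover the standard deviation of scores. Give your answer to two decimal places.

6.20

SD = SEM / √(1 − r) = 2.48 / √0.16000 ≃ 2.48 / 0.40000 ≃ 6.20000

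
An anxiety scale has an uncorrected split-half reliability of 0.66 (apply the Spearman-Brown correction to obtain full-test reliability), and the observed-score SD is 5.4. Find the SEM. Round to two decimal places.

Spearman-Brown: r = 2(0.66) / (1 + 0.66) = 1.3200 / 1.6600 ≃ 0.7952
SEM = 5.4000 · √(1 − 0.7952) = 5.4000 · √0.2048 ≃ 5.4000 · 0.4526 ≃ 2.4439

2.44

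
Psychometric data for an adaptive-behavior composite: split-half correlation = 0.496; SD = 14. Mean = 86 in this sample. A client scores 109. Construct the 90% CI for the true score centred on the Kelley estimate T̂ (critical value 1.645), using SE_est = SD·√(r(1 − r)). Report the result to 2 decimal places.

[90.37, 112.14]

r_full = 2·0.496 / (1 + 0.496) ≈ 0.66310
Estimated true score = 0.66310*109 + (1 − 0.66310)*86 ≈ 101.25134
SE_est = SD * √(r(1 − r)) = 14.00000 * √0.22340 ≈ 14.00000 * 0.47265 ≈ 6.61710
90% CI: 101.25134 ± 10.88513 ≈ (90.36621, 112.13646)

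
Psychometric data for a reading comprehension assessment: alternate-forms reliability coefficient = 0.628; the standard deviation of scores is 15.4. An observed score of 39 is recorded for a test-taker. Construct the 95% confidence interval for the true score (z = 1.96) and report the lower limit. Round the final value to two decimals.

20.59

SEM = 15.4000 · √(1 − 0.6280) = 15.4000 · √0.3720 ≃ 15.4000 · 0.6099 ≃ 9.3927
Margin = 1.96 · 9.3927 ≃ 18.4098
Lower limit = 39 − 18.4098 ≃ 20.5902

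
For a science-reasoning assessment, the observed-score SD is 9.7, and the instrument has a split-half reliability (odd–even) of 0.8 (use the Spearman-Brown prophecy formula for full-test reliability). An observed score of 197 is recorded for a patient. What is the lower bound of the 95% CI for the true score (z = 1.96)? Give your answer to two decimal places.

Full-length reliability (Spearman-Brown) = 2(0.8)/(1+0.8) ≈ 0.88889
SEM = 9.70000 · √(1 − 0.88889) = 9.70000 · √0.11111 ≈ 9.70000 · 0.33333 ≈ 3.23333
Half-width = 1.96·3.23333 ≈ 6.33733
Lower limit = 197 − 6.33733 ≈ 190.66267

190.66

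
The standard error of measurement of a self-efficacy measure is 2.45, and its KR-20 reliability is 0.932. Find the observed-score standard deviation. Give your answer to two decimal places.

9.40

SD = 2.45 / √(1 − 0.932) ≃ 9.395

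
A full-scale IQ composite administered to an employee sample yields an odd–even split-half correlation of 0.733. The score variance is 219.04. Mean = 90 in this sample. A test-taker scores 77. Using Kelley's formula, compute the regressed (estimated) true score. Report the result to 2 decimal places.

Full-length reliability (Spearman-Brown) = 2(0.733)/(1+0.733) ≈ 0.84593
T̂ = 0.84593(77) + 0.15407(90) ≈ 79.00289

79.00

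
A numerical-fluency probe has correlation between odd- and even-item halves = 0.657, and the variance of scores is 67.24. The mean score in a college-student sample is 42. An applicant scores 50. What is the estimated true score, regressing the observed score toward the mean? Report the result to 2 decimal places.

48.34

Spearman-Brown: r = 2(0.657) / (1 + 0.657) = 1.3140 / 1.6570 ≈ 0.7930
Estimated true score = 0.7930·50 + (1 − 0.7930)·42 ≈ 48.3440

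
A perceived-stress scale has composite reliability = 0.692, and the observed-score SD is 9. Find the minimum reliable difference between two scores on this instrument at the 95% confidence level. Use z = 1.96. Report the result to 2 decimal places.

SEM = 9.0000 × √(1 − 0.6920) = 9.0000 × √0.3080 ≈ 9.0000 × 0.5550 ≈ 4.9948
SE_diff = √2 × SEM ≈ 7.0637
Smallest detectable difference = 1.96×7.0637 ≈ 13.8449

13.84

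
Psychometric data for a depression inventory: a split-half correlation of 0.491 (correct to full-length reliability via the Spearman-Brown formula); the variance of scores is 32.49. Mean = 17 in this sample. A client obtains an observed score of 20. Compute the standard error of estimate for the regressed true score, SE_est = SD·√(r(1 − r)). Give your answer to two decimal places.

SD = √32.49 ≈ 5.7000
r_full = 2·0.491 / (1 + 0.491) ≈ 0.6586
SE_est = SD × √(r(1 − r)) = 5.7000 × √0.2248 ≈ 5.7000 × 0.4742 ≈ 2.7028

2.70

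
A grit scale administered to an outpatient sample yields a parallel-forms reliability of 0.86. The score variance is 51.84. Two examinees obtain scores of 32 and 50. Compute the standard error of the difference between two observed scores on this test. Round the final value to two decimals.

3.81

SD = √51.84 = 7.2000
SEM = 7.2000×√(1 − 0.8600) ≃ 2.6940
SE_diff = √2 × SEM ≃ 3.8099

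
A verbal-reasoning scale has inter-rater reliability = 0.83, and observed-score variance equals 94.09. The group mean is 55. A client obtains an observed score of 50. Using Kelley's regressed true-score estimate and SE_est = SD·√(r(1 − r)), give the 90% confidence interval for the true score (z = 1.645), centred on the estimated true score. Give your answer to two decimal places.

[44.86, 56.84]

SD = √94.09 ≃ 9.7000
Estimated true score = 0.8300*50 + (1 − 0.8300)*55 ≃ 50.8500
SE_est = SD * √(r(1 − r)) = 9.7000 * √0.1411 ≃ 9.7000 * 0.3756 ≃ 3.6436
90% CI: 50.8500 ± 5.9938 ≃ (44.8562, 56.8438)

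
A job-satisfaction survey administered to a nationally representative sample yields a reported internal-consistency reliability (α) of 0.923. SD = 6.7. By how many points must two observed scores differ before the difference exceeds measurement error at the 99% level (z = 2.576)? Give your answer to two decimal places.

SEM = 6.700 · √(1 − 0.923) = 6.700 · √0.077 ≈ 6.700 · 0.277 ≈ 1.859
SE_diff = √2 · SEM ≈ 2.629
Minimum reliable difference = 2.576 · SE_diff ≈ 2.576 · 2.629 ≈ 6.773

6.77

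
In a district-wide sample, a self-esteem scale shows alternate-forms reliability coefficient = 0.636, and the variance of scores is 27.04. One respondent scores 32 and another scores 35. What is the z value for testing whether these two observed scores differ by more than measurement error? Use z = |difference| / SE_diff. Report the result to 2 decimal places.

SD = √27.04 = 5.2000
SEM = 5.2000 · √(1 − 0.6360) = 5.2000 · √0.3640 ≃ 5.2000 · 0.6033 ≃ 3.1373
Standard error of the difference = 3.1373·√2 ≃ 4.4368
z = 3 / 4.4368 ≃ 0.6762

0.68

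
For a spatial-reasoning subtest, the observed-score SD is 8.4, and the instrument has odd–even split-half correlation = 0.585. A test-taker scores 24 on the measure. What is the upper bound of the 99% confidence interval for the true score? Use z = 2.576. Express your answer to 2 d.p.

Full-length reliability (Spearman-Brown) = 2(0.585)/(1+0.585) ≈ 0.73817
SEM = 8.40000×√(1 − 0.73817) ≈ 4.29822
2.576 × SEM ≈ 11.07222
Upper bound: 24 + 11.07222 = 35.07222

35.07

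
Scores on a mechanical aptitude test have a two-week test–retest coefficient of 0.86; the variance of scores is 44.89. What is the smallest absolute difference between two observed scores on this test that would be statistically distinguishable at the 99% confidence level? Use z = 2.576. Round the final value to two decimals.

SD = √44.89 ≃ 6.7000
SEM = 6.7000 × √(1 − 0.8600) = 6.7000 × √0.1400 ≃ 6.7000 × 0.3742 ≃ 2.5069
SE_diff = SEM × √2 ≃ 2.5069 × 1.4142 ≃ 3.5453
Smallest detectable difference = 2.576×3.5453 ≃ 9.1327

9.13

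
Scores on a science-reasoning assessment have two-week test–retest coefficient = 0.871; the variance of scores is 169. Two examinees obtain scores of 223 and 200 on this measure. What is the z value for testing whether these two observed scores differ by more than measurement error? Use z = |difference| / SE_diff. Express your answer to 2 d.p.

SD = √169 ≈ 13.000
SEM = 13.000×√(1 − 0.871) ≈ 4.669
Standard error of the difference = 4.669·√2 ≈ 6.603
z = |223 − 200| / 6.603 = 23 / 6.603 ≈ 3.483

3.48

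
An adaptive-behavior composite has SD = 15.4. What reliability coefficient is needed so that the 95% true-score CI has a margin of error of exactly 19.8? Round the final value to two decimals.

SEM needed = half-width / z = 19.8/1.96 ≈ 10.1020
r = 1 − (SEM / SD)² = 1 − (10.1020 / 15.4)² ≈ 1 − 0.4303 ≈ 0.5697

0.57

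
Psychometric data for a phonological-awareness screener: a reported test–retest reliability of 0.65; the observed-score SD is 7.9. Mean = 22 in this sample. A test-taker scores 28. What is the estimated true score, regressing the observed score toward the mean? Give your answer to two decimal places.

Estimated true score = 0.650·28 + (1 − 0.650)·22 ≈ 25.900

25.90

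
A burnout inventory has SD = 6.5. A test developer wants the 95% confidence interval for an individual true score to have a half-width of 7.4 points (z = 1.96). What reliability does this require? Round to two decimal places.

SEM needed = half-width / z = 7.4/1.96 ≈ 3.7755
r = 1 − (SEM / SD)² = 1 − (3.7755 / 6.5)² ≈ 1 − 0.3374 ≈ 0.6626

0.66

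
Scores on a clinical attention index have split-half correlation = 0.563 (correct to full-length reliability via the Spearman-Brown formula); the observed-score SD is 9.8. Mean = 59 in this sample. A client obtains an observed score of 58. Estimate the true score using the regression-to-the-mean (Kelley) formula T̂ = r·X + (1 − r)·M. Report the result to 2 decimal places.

58.28

Spearman-Brown: r = 2(0.563) / (1 + 0.563) = 1.1260 / 1.5630 ≃ 0.7204
T̂ = 0.7204(58) + 0.2796(59) ≃ 58.2796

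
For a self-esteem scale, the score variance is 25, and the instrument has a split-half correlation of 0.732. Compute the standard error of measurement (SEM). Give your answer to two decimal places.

σ = 25^(1/2) = 5.000
Full-length reliability (Spearman-Brown) = 2(0.732)/(1+0.732) ≃ 0.845
SEM = 5.000 · √(1 − 0.845) = 5.000 · √0.155 ≃ 5.000 · 0.393 ≃ 1.967

1.97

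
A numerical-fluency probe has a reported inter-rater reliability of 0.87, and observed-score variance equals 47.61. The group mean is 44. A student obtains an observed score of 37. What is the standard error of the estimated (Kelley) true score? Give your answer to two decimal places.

2.32

SD = √47.61 ≈ 6.90000
SE_est = SD · √(r(1 − r)) = 6.90000 · √0.11310 ≈ 6.90000 · 0.33630 ≈ 2.32049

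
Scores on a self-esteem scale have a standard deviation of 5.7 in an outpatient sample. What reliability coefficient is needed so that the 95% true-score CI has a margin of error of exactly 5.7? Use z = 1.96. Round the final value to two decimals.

0.74

Required SEM = 5.7 / 1.96 ≈ 2.90816
Required reliability = 1 − (SEM/SD)² = 1 − 0.26031 ≈ 0.73969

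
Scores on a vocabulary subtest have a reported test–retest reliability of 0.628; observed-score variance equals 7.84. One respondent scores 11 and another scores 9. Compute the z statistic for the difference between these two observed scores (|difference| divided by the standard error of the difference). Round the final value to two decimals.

SD = √7.84 = 2.8000
SEM = 2.8000 × √(1 − 0.6280) = 2.8000 × √0.3720 ≈ 2.8000 × 0.6099 ≈ 1.7078
Standard error of the difference = 1.7078·√2 ≈ 2.4152
z = 2 / 2.4152 ≈ 0.8281

0.83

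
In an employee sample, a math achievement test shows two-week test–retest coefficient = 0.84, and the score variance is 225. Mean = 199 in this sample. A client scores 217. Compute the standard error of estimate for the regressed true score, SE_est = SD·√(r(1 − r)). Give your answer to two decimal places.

5.50

σ = 225^(1/2) = 15.0000
SE_est = 15.0000·√(0.8400·0.1600) ≈ 5.4991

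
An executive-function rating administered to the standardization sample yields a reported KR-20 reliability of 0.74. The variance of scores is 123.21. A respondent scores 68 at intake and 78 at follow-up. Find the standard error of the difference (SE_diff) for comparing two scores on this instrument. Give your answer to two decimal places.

σ = 123.21^(1/2) = 11.100
SEM = 11.100 * √(1 − 0.740) = 11.100 * √0.260 ≈ 11.100 * 0.510 ≈ 5.660
SE_diff = SEM * √2 ≈ 5.660 * 1.414 ≈ 8.004

8.00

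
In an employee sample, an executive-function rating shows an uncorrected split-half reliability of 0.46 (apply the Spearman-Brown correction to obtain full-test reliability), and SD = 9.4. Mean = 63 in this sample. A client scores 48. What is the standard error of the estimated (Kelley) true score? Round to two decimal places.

4.54

Spearman-Brown: r = 2(0.46) / (1 + 0.46) = 0.9200 / 1.4600 ≈ 0.6301
SE_est = SD × √(r(1 − r)) = 9.4000 × √0.2331 ≈ 9.4000 × 0.4828 ≈ 4.5380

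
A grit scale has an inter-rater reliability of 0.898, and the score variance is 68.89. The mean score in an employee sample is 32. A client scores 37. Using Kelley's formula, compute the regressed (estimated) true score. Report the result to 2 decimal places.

Estimated true score = 0.8980*37 + (1 − 0.8980)*32 ≈ 36.4900

36.49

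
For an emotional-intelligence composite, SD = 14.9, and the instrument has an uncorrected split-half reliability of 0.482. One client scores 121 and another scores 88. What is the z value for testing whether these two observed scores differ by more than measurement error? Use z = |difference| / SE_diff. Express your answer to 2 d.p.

Full-length reliability (Spearman-Brown) = 2(0.482)/(1+0.482) ≈ 0.650
SEM = 14.900·√(1 − 0.650) ≈ 8.809
Standard error of the difference = 8.809·√2 ≈ 12.458
z = 33 / 12.458 ≈ 2.649

2.65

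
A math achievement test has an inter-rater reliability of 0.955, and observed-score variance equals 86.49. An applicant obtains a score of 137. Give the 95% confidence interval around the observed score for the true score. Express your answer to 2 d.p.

σ = 86.49^(1/2) = 9.300
SEM = 9.300 × √(1 − 0.955) = 9.300 × √0.045 ≃ 9.300 × 0.212 ≃ 1.973
Half-width = 1.96×1.973 ≃ 3.867
Interval: (133.133, 140.867)

[133.13, 140.87]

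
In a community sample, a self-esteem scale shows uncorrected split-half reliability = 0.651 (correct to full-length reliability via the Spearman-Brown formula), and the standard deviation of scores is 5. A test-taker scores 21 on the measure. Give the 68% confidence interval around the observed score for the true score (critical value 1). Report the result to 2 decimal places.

[18.70, 23.30]

Spearman-Brown: r = 2(0.651) / (1 + 0.651) = 1.3020 / 1.6510 ≈ 0.7886
SEM = 5.0000 × √(1 − 0.7886) = 5.0000 × √0.2114 ≈ 5.0000 × 0.4598 ≈ 2.2988
Margin = 1 × 2.2988 ≈ 2.2988
CI = 21 ± 2.2988 → [18.7012, 23.2988]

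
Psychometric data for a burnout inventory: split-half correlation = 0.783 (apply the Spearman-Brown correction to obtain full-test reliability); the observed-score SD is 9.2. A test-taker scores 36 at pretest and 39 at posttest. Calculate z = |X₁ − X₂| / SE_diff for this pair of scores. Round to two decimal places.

Spearman-Brown: r = 2(0.783) / (1 + 0.783) = 1.5660 / 1.7830 ≃ 0.8783
SEM = 9.2000·√(1 − 0.8783) ≃ 3.2095
Standard error of the difference = 3.2095·√2 ≃ 4.5390
z = |36 − 39| / 4.5390 = 3 / 4.5390 ≃ 0.6609

0.66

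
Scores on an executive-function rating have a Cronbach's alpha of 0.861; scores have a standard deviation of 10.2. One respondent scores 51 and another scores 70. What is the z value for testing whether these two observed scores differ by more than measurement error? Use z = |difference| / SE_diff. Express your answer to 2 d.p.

3.53

SEM = 10.2000·√(1 − 0.8610) ≈ 3.8028
Standard error of the difference = 3.8028·√2 ≈ 5.3780
z = |51 − 70| / 5.3780 = 19 / 5.3780 ≈ 3.5329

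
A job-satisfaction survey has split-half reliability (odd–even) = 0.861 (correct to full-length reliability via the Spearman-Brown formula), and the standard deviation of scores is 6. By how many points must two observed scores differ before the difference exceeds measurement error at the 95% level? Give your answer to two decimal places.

Full-length reliability (Spearman-Brown) = 2(0.861)/(1+0.861) ≈ 0.925
The standard error of measurement is 6.000×√(1 − 0.925) ≈ 6.000×0.273 ≈ 1.640.
Standard error of the difference = 1.640·√2 ≈ 2.319
Minimum reliable difference = 1.96 × SE_diff ≈ 1.96 × 2.319 ≈ 4.545

4.55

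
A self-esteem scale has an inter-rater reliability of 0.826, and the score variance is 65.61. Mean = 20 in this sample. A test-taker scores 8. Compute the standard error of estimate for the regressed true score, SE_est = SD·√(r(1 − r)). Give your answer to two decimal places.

3.07

SD = √65.61 ≈ 8.100
SE_est = 8.100·√[r(1 − r)] ≈ 3.071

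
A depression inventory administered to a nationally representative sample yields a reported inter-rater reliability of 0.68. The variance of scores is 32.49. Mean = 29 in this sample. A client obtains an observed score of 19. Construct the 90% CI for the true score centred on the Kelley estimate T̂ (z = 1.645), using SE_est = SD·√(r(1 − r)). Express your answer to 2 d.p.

SD = √32.49 ≈ 5.700
T̂ = r·X + (1 − r)·M = 0.680*19 + 0.320*29 = 12.920 + 9.280 ≈ 22.200
SE_est = SD * √(r(1 − r)) = 5.700 * √0.218 ≈ 5.700 * 0.466 ≈ 2.659
90% CI: 22.200 ± 4.374 ≈ (17.826, 26.574)

[17.83, 26.57]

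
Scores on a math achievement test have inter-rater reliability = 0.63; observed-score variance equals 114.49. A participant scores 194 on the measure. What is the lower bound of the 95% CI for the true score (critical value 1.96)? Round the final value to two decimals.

181.24

σ = 114.49^(1/2) = 10.700
The standard error of measurement is 10.700×√(1 − 0.630) ≈ 10.700×0.608 ≈ 6.509.
1.96 × SEM ≈ 12.757
Lower limit = 194 − 12.757 ≈ 181.243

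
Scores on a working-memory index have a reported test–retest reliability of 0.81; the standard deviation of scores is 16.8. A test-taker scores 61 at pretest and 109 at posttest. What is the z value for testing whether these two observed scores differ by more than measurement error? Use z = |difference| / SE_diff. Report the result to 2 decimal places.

The standard error of measurement is 16.8000*√(1 − 0.8100) ≈ 16.8000*0.4359 ≈ 7.3230.
SE_diff = √2 * SEM ≈ 10.3562
z = |61 − 109| / 10.3562 = 48 / 10.3562 ≈ 4.6349

4.63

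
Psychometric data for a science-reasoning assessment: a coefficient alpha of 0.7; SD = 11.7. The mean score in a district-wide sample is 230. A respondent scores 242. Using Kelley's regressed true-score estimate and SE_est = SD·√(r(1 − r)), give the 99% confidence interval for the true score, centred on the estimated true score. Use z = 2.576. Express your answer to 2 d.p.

T̂ = r·X + (1 − r)·M = 0.7000×242 + 0.3000×230 = 169.4000 + 69.0000 ≈ 238.4000
SE_est = 11.7000×√(0.7000×0.3000) ≈ 5.3616
CI = 238.4000 ± 2.576 × 5.3616 → [224.5885, 252.2115]

[224.59, 252.21]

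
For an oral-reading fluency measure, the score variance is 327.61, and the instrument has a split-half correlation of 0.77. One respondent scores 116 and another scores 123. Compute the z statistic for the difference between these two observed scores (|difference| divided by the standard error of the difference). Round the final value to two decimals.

0.76

SD = √327.61 ≈ 18.1000
Spearman-Brown: r = 2(0.77) / (1 + 0.77) = 1.5400 / 1.7700 ≈ 0.8701
The standard error of measurement is 18.1000·√(1 − 0.8701) ≈ 18.1000·0.3605 ≈ 6.5246.
SE_diff = SEM · √2 ≈ 6.5246 · 1.4142 ≈ 9.2272
z = |116 − 123| / 9.2272 = 7 / 9.2272 ≈ 0.7586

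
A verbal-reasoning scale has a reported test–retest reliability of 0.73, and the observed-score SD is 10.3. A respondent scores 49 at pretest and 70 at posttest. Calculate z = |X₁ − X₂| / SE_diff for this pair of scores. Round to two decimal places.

2.77

SEM = 10.3000·√(1 − 0.7300) ≈ 5.3520
SE_diff = SEM · √2 ≈ 5.3520 · 1.4142 ≈ 7.5689
z = |49 − 70| / 7.5689 = 21 / 7.5689 ≈ 2.7745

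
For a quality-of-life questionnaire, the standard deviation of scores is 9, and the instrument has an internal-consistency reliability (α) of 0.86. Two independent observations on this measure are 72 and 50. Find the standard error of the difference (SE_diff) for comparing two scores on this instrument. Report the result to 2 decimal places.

4.76

SEM = 9.0000×√(1 − 0.8600) ≃ 3.3675
SE_diff = SEM × √2 ≃ 3.3675 × 1.4142 ≃ 4.7624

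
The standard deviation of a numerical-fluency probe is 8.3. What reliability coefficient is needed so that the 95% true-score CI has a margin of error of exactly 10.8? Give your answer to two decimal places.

0.56

Required SEM = 10.8 / 1.96 ≈ 5.51020
Required reliability = 1 − (SEM/SD)² = 1 − 0.44074 ≈ 0.55926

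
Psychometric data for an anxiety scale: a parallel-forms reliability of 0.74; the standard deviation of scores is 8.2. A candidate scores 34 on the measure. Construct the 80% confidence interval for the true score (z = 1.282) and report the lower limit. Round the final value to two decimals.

SEM = 8.2000 · √(1 − 0.7400) = 8.2000 · √0.2600 ≈ 8.2000 · 0.5099 ≈ 4.1812
Half-width = 1.282·4.1812 ≈ 5.3603
Lower bound: 34 − 5.3603 = 28.6397

28.64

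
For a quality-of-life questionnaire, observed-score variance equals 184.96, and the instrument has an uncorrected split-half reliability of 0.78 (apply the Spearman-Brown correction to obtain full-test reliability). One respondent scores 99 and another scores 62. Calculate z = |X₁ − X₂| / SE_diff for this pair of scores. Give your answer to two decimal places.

SD = √184.96 ≈ 13.600
r_full = 2·0.78 / (1 + 0.78) ≈ 0.876
SEM = 13.600·√(1 − 0.876) ≈ 4.781
SE_diff = √2 · SEM ≈ 6.762
z = |99 − 62| / 6.762 = 37 / 6.762 ≈ 5.472

5.47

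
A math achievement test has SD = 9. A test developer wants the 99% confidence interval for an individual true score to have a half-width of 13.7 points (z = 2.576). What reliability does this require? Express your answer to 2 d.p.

0.65

Required SEM = 13.7 / 2.576 ≈ 5.318
r = 1 − (SEM / SD)² = 1 − (5.318 / 9)² ≈ 1 − 0.349 ≈ 0.651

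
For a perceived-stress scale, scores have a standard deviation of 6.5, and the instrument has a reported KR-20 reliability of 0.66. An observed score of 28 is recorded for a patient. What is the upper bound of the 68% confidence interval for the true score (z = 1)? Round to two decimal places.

SEM = 6.500·√(1 − 0.660) ≈ 3.790
Half-width = 1·3.790 ≈ 3.790
Upper limit = 28 + 3.790 ≈ 31.790

31.79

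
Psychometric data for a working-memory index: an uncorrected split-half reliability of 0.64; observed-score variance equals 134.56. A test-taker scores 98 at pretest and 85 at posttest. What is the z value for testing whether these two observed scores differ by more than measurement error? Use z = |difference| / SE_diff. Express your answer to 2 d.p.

SD = √134.56 ≈ 11.60000
Full-length reliability (Spearman-Brown) = 2(0.64)/(1+0.64) ≈ 0.78049
The standard error of measurement is 11.60000*√(1 − 0.78049) ≈ 11.60000*0.46852 ≈ 5.43485.
SE_diff = SEM * √2 ≈ 5.43485 * 1.41421 ≈ 7.68603
z = |98 − 85| / 7.68603 = 13 / 7.68603 ≈ 1.69138

1.69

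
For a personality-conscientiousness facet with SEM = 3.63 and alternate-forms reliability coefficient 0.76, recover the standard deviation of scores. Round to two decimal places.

SD = SEM / √(1 − r) = 3.63 / √0.24000 ≈ 3.63 / 0.48990 ≈ 7.40971

7.41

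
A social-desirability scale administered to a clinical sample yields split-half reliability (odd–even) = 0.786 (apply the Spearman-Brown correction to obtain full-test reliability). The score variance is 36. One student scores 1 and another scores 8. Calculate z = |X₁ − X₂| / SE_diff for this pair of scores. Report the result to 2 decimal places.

SD = √36 = 6.0000
r_full = 2·0.786 / (1 + 0.786) ≈ 0.8802
SEM = 6.0000 × √(1 − 0.8802) = 6.0000 × √0.1198 ≈ 6.0000 × 0.3462 ≈ 2.0769
SE_diff = SEM × √2 ≈ 2.0769 × 1.4142 ≈ 2.9372
z = 7 / 2.9372 ≈ 2.3832

2.38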